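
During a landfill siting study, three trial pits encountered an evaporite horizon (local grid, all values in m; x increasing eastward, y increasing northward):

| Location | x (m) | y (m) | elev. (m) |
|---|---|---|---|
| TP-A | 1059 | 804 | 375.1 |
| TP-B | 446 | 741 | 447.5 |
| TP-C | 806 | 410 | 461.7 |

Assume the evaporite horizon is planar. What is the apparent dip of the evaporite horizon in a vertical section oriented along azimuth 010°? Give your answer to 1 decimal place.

Two edge vectors: TP-A→TP-B = (-613, -63, 72.4), TP-A→TP-C = (-253, -394, 86.6).
Normal n = (TP-A→TP-B) × (TP-A→TP-C) = (23069.8, 34768.6, 225583).
So ∂z/∂x = −n_x/n_z = −0.10227 and ∂z/∂y = −n_y/n_z = −0.15413.
Unit vector along 010° is (sin 10°, cos 10°) = (0.1736, 0.9848).
Slope in that direction = a·(0.1736) + b·(0.9848) = −0.16954.
Apparent dip = arctan|0.16954| = 9.6° (true dip is 10.5°, so apparent ≤ true as expected).

9.6°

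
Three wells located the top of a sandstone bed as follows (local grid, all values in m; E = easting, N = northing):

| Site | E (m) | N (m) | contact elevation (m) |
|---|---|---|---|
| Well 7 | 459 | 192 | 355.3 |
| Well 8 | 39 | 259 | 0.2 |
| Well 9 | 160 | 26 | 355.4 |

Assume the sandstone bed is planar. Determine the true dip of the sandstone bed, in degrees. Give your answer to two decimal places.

Two edge vectors: Well 7→Well 8 = (-420, 67, -355.1), Well 7→Well 9 = (-299, -166, 0.1).
Normal n = (Well 7→Well 8) × (Well 7→Well 9) = (-58939.9, 106216.9, 89753).
So ∂z/∂E = −n_x/n_z = 0.65669 and ∂z/∂N = −n_y/n_z = −1.18344.
Gradient magnitude |∇z| = √(a² + b²) = √(0.43124 + 1.40052) = 1.35343.
True dip = arctan(1.35343) = 53.54°, dipping toward NNW (azimuth ≈ 331°).

53.54°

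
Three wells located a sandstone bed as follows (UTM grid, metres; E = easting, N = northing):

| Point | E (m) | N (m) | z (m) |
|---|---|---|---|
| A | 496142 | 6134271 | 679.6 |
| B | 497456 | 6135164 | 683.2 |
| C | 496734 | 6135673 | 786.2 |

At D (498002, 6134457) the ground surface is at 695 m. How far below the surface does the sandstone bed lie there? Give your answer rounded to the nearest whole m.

Let the plane be z = a·E + b·N + c.
B−A: 1314a + 893b = 3.6;  C−A: 592a + 1402b = 106.6.
Solving gives a = −0.06862707, b = 0.10501229.
Then c = 679.6 − a·496142 − b·6134271 = −609445.45.
At (498002, 6134457): z_contact = −34176.4 + 644193.4 − 609445.45 = 571.5 m.
Depth below ground = 695 − 571.5 = 124 m.

124 m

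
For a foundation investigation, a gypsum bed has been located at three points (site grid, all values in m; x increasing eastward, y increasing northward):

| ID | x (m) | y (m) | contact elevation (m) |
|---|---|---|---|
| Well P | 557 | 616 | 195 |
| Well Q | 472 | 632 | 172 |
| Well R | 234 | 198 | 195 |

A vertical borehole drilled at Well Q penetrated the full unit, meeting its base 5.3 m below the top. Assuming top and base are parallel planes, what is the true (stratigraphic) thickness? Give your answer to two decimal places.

Let the plane be z = a·x + b·y + c.
Well Q−Well P: −85a + 16b = −23;  Well R−Well P: −323a − 418b = 0.
Solving gives a = 0.23623, b = −0.18254.
|∇z| = √(a²+b²) = 0.29854, so dip δ = arctan(0.29854) = 16.62°.
True thickness = vertical thickness × cos δ = 5.3 × cos 16.62° = 5.08 m.

5.08 m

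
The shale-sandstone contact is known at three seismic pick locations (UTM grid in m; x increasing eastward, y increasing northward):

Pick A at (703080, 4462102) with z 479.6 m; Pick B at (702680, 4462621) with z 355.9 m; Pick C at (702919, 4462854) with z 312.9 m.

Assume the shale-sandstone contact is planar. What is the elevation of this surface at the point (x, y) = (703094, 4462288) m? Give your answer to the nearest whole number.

Two edge vectors: Pick A→Pick B = (-400, 519, -123.7), Pick A→Pick C = (-161, 752, -166.7).
Normal n = (Pick A→Pick B) × (Pick A→Pick C) = (6505.1, -46764.3, -217241).
So ∂z/∂x = −n_x/n_z = 0.02994416 and ∂z/∂y = −n_y/n_z = −0.21526461.
Intercept c from Pick A: 479.6 − 21053.14 + 960532.66 = 939959.12.
At (703094, 4462288): z = 21053.6 − 960572.7 + 939959.12 = 440.0 m.

440 m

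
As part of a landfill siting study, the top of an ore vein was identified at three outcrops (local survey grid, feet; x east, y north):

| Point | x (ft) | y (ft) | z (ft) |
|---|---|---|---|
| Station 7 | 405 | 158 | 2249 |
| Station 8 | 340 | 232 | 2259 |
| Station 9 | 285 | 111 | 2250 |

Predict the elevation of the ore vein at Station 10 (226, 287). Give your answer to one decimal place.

2269.4 ft

Two edge vectors: Station 7→Station 8 = (-65, 74, 10), Station 7→Station 9 = (-120, -47, 1).
Normal n = (Station 7→Station 8) × (Station 7→Station 9) = (544, -1135, 11935).
So ∂z/∂x = −n_x/n_z = −0.04558 and ∂z/∂y = −n_y/n_z = 0.09510.
Intercept c from Station 7: 2249 + 18.46 − 15.03 = 2252.43.
At (226, 287): z = −10.3 + 27.3 + 2252.43 = 2269.4 ft.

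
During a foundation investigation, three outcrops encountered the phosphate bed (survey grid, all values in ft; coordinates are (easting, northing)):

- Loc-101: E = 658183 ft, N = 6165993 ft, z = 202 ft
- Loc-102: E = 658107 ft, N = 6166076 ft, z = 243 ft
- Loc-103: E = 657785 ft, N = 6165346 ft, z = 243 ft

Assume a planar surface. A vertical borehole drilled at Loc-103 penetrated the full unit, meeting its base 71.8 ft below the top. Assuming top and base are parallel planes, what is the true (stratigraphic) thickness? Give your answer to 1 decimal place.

Let the plane be z = a·E + b·N + c.
Loc-102−Loc-101: −76a + 83b = 41;  Loc-103−Loc-101: −398a − 647b = 41.
Solving gives a = −0.36409, b = 0.16060.
|∇z| = √(a²+b²) = 0.39793, so dip δ = arctan(0.39793) = 21.70°.
True thickness = vertical thickness × cos δ = 71.8 × cos 21.70° = 66.7 ft.

66.7 ft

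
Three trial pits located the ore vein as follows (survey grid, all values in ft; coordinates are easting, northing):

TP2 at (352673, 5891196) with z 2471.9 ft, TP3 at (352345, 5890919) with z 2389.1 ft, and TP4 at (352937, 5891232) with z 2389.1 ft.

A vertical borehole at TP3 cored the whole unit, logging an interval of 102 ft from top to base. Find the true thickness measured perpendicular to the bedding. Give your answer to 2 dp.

75.66 ft

Let the plane be z = a·easting + b·northing + c.
TP3−TP2: −328a − 277b = −82.8;  TP4−TP2: 264a + 36b = −82.8.
Solving gives a = −0.42264, b = 0.79937.
|∇z| = √(a²+b²) = 0.90423, so dip δ = arctan(0.90423) = 42.12°.
True thickness = vertical thickness × cos δ = 102 × cos 42.12° = 75.66 ft.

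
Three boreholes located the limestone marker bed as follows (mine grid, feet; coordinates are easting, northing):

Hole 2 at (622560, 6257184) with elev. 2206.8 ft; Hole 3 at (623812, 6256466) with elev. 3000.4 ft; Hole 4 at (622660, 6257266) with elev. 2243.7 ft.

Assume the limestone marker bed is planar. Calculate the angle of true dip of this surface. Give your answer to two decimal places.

29.17°

Two edge vectors: Hole 2→Hole 3 = (1252, -718, 793.6), Hole 2→Hole 4 = (100, 82, 36.9).
Normal n = (Hole 2→Hole 3) × (Hole 2→Hole 4) = (-91569.4, 33161.2, 174464).
So ∂z/∂easting = −n_x/n_z = 0.52486 and ∂z/∂northing = −n_y/n_z = −0.19007.
Gradient magnitude |∇z| = √(a² + b²) = √(0.27548 + 0.03613) = 0.55822.
True dip = arctan(0.55822) = 29.17°, dipping toward WNW (azimuth ≈ 290°).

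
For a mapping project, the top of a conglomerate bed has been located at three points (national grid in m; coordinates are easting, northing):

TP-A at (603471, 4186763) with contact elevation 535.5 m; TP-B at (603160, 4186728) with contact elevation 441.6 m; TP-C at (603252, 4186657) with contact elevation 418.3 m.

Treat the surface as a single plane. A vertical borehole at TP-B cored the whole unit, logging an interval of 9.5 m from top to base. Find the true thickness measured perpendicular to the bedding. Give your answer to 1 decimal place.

7.9 m

Two edge vectors: TP-A→TP-B = (-311, -35, -93.9), TP-A→TP-C = (-219, -106, -117.2).
Normal n = (TP-A→TP-B) × (TP-A→TP-C) = (-5851.4, -15885.1, 25301).
So ∂z/∂easting = −n_x/n_z = 0.23127 and ∂z/∂northing = −n_y/n_z = 0.62784.
|∇z| = √(a²+b²) = 0.66909, so dip δ = arctan(0.66909) = 33.79°.
True thickness = vertical thickness × cos δ = 9.5 × cos 33.79° = 7.9 m.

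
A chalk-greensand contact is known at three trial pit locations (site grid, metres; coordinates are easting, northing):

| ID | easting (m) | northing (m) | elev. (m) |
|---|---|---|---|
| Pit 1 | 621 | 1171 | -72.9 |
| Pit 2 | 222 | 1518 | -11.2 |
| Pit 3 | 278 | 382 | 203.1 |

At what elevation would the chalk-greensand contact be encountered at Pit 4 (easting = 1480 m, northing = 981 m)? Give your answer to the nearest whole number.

-320 m

Two edge vectors: Pit 1→Pit 2 = (-399, 347, 61.7), Pit 1→Pit 3 = (-343, -789, 276).
Normal n = (Pit 1→Pit 2) × (Pit 1→Pit 3) = (144453.3, 88960.9, 433832).
So ∂z/∂easting = −n_x/n_z = −0.33297 and ∂z/∂northing = −n_y/n_z = −0.20506.
Intercept c from Pit 1: -72.9 + 206.77 + 240.12 = 374.00.
At (1480, 981): z = −492.8 − 201.2 + 374.00 = -320.0 m.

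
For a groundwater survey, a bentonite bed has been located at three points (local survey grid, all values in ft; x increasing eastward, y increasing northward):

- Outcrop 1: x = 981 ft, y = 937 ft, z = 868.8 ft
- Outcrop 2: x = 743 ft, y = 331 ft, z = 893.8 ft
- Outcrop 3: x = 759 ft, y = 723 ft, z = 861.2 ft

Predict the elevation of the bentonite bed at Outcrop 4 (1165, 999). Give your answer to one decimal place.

Let the plane be z = a·x + b·y + c.
Outcrop 2−Outcrop 1: −238a − 606b = 25;  Outcrop 3−Outcrop 1: −222a − 214b = −7.6.
Solving gives a = 0.119086, b = −0.088024.
Then c = 868.8 − a·981 − b·937 = 834.45.
At (1165, 999): z = 138.7 − 87.9 + 834.45 = 885.3 ft.

885.3 ft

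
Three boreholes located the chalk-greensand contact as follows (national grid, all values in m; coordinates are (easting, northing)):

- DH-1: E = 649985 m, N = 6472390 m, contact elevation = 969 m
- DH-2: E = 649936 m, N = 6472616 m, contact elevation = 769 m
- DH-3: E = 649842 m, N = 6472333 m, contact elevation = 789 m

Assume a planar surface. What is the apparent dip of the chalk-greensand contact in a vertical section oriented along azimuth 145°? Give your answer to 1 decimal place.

Two edge vectors: DH-1→DH-2 = (-49, 226, -200), DH-1→DH-3 = (-143, -57, -180).
Normal n = (DH-1→DH-2) × (DH-1→DH-3) = (-52080, 19780, 35111).
So ∂z/∂E = −n_x/n_z = 1.48330 and ∂z/∂N = −n_y/n_z = −0.56336.
Unit vector along 145° is (sin 145°, cos 145°) = (0.5736, -0.8192).
Slope in that direction = a·(0.5736) + b·(-0.8192) = 1.31226.
Apparent dip = arctan|1.31226| = 52.7° (true dip is 57.8°, so apparent ≤ true as expected).

52.7°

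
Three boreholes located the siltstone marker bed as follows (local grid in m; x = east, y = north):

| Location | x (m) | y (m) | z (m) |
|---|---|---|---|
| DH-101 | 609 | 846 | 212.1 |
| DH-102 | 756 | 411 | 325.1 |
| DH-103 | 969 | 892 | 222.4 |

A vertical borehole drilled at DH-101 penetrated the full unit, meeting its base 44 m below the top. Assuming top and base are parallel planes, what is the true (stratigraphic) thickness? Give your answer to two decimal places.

Two edge vectors: DH-101→DH-102 = (147, -435, 113), DH-101→DH-103 = (360, 46, 10.3).
Normal n = (DH-101→DH-102) × (DH-101→DH-103) = (-9678.5, 39165.9, 163362).
So ∂z/∂x = −n_x/n_z = 0.05925 and ∂z/∂y = −n_y/n_z = −0.23975.
|∇z| = √(a²+b²) = 0.24696, so dip δ = arctan(0.24696) = 13.87°.
True thickness = vertical thickness × cos δ = 44 × cos 13.87° = 42.72 m.

42.72 m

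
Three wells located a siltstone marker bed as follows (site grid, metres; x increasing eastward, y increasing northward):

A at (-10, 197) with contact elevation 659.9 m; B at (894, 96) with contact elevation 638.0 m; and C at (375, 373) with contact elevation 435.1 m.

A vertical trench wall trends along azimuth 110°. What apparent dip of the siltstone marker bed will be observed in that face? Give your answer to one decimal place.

Let the plane be z = a·x + b·y + c.
B−A: 904a − 101b = −21.9;  C−A: 385a + 176b = −224.8.
Solving gives a = −0.13414, b = −0.98383.
Unit vector along 110° is (sin 110°, cos 110°) = (0.9397, -0.3420).
Slope in that direction = a·(0.9397) + b·(-0.3420) = 0.21044.
Apparent dip = arctan|0.21044| = 11.9° (true dip is 44.8°, so apparent ≤ true as expected).

11.9°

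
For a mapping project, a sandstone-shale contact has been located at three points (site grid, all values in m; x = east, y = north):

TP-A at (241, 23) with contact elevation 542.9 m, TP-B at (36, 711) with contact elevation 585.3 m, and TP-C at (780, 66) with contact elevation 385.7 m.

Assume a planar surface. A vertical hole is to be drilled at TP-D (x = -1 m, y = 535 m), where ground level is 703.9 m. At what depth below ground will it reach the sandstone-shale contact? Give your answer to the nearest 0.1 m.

Let the plane be z = a·x + b·y + c.
TP-B−TP-A: −205a + 688b = 42.4;  TP-C−TP-A: 539a + 43b = −157.2.
Solving gives a = −0.28968, b = −0.02469.
Then c = 542.9 − a·241 − b·23 = 613.28.
At (-1, 535): z_contact = 0.29 − 13.21 + 613.28 = 600.36 m.
Depth below ground = 703.9 − 600.36 = 103.5 m.

103.5 m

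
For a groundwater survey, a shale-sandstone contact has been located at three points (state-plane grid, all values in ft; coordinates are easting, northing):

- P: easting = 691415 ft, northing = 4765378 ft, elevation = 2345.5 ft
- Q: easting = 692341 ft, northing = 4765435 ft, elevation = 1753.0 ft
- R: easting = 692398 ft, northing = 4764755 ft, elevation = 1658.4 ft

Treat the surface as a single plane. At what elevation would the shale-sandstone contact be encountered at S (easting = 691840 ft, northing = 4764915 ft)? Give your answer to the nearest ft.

2032 ft

Two edge vectors: P→Q = (926, 57, -592.5), P→R = (983, -623, -687.1).
Normal n = (P→Q) × (P→R) = (-408292.2, 53827.1, -632929).
So ∂z/∂easting = −n_x/n_z = −0.64508373 and ∂z/∂northing = −n_y/n_z = 0.08504445.
Intercept c from P: 2345.5 + 446020.57 − 405268.96 = 43097.11.
At (691840, 4764915): z = −446294.7 + 405229.6 + 43097.11 = 2032.0 ft.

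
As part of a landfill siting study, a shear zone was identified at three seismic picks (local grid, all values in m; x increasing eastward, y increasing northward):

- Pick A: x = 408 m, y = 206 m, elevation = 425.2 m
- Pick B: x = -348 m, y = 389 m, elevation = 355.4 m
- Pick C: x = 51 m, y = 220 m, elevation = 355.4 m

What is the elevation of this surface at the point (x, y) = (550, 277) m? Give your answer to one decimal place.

491.9 m

Two edge vectors: Pick A→Pick B = (-756, 183, -69.8), Pick A→Pick C = (-357, 14, -69.8).
Normal n = (Pick A→Pick B) × (Pick A→Pick C) = (-11796.2, -27850.2, 54747).
So ∂z/∂x = −n_x/n_z = 0.21547 and ∂z/∂y = −n_y/n_z = 0.50871.
Intercept c from Pick A: 425.2 − 87.91 − 104.79 = 232.50.
At (550, 277): z = 118.5 + 140.9 + 232.50 = 491.9 m.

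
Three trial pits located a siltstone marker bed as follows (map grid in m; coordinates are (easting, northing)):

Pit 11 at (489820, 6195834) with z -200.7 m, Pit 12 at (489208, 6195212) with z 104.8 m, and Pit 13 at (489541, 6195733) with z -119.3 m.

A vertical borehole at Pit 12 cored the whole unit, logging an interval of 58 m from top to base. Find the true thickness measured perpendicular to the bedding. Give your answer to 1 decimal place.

Let the plane be z = a·E + b·N + c.
Pit 12−Pit 11: −612a − 622b = 305.5;  Pit 13−Pit 11: −279a − 101b = 81.4.
Solving gives a = −0.17700, b = −0.31700.
|∇z| = √(a²+b²) = 0.36307, so dip δ = arctan(0.36307) = 19.95°.
True thickness = vertical thickness × cos δ = 58 × cos 19.95° = 54.5 m.

54.5 m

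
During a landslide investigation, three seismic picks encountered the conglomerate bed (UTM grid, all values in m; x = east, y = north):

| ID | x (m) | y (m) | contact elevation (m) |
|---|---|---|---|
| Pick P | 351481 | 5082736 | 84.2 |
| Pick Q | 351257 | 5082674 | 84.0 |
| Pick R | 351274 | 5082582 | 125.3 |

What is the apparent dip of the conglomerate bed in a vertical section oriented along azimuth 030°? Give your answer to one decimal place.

Let the plane be z = a·x + b·y + c.
Pick Q−Pick P: −224a − 62b = −0.2;  Pick R−Pick P: −207a − 154b = 41.1.
Solving gives a = 0.11906, b = −0.42691.
Unit vector along 030° is (sin 30°, cos 30°) = (0.5000, 0.8660).
Slope in that direction = a·(0.5000) + b·(0.8660) = −0.31019.
Apparent dip = arctan|0.31019| = 17.2° (true dip is 23.9°, so apparent ≤ true as expected).

17.2°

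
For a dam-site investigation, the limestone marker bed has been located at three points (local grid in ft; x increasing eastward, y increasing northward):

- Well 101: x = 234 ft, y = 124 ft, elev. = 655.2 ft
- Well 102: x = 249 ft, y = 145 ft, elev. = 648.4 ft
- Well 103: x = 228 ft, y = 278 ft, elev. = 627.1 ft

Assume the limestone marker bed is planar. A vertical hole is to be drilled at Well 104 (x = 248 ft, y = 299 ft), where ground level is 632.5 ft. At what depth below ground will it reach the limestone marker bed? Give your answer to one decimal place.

Two edge vectors: Well 101→Well 102 = (15, 21, -6.8), Well 101→Well 103 = (-6, 154, -28.1).
Normal n = (Well 101→Well 102) × (Well 101→Well 103) = (457.1, 462.3, 2436).
So ∂z/∂x = −n_x/n_z = −0.18764 and ∂z/∂y = −n_y/n_z = −0.18978.
Intercept c from Well 101: 655.2 + 43.91 + 23.53 = 722.64.
At (248, 299): z_contact = −46.54 − 56.74 + 722.64 = 619.36 ft.
Depth below ground = 632.5 − 619.36 = 13.1 ft.

13.1 ft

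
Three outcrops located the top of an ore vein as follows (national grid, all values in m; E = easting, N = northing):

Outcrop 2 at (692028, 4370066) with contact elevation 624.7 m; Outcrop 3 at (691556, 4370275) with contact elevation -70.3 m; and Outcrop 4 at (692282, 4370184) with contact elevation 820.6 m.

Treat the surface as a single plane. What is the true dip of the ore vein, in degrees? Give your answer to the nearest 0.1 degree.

53.9°

Let the plane be z = a·E + b·N + c.
Outcrop 3−Outcrop 2: −472a + 209b = −695;  Outcrop 4−Outcrop 2: 254a + 118b = 195.9.
Solving gives a = 1.13027, b = −0.77279.
Gradient magnitude |∇z| = √(a² + b²) = √(1.27751 + 0.59720) = 1.36920.
True dip = arctan(1.36920) = 53.9°, dipping toward NW (azimuth ≈ 304°).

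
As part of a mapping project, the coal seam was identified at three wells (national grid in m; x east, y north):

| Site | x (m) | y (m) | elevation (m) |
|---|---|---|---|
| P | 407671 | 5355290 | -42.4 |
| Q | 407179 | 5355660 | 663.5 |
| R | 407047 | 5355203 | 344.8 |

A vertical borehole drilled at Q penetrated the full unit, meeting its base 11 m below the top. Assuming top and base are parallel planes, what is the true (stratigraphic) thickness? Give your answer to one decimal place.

Let the plane be z = a·x + b·y + c.
Q−P: −492a + 370b = 705.9;  R−P: −624a − 87b = 387.2.
Solving gives a = −0.74786, b = 0.91339.
|∇z| = √(a²+b²) = 1.18050, so dip δ = arctan(1.18050) = 49.73°.
True thickness = vertical thickness × cos δ = 11 × cos 49.73° = 7.1 m.

7.1 m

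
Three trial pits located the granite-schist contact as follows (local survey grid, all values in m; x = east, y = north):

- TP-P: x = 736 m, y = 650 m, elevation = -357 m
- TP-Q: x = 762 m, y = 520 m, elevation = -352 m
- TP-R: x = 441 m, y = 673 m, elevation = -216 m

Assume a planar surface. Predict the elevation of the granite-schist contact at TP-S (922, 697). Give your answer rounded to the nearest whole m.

-454 m

Let the plane be z = a·x + b·y + c.
TP-Q−TP-P: 26a − 130b = 5;  TP-R−TP-P: −295a + 23b = 141.
Solving gives a = −0.48858, b = −0.13618.
Then c = -357 − a·736 − b·650 = 91.11.
At (922, 697): z = −450.5 − 94.9 + 91.11 = -454.3 m.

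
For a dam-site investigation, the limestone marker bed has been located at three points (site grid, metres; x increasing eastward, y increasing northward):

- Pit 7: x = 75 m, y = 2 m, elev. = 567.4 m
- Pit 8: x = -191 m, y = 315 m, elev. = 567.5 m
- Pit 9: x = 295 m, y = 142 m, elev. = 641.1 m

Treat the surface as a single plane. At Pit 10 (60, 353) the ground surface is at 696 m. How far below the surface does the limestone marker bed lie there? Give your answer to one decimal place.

Let the plane be z = a·x + b·y + c.
Pit 8−Pit 7: −266a + 313b = 0.1;  Pit 9−Pit 7: 220a + 140b = 73.7.
Solving gives a = 0.21729, b = 0.18498.
Then c = 567.4 − a·75 − b·2 = 550.73.
At (60, 353): z_contact = 13.04 + 65.30 + 550.73 = 629.07 m.
Depth below ground = 696 − 629.07 = 66.9 m.

66.9 m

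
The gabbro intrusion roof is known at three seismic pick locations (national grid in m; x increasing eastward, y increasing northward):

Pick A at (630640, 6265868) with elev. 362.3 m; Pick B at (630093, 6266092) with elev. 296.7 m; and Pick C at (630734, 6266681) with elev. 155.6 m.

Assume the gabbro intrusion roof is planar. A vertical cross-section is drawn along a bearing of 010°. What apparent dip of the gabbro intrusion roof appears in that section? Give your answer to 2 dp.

Two edge vectors: Pick A→Pick B = (-547, 224, -65.6), Pick A→Pick C = (94, 813, -206.7).
Normal n = (Pick A→Pick B) × (Pick A→Pick C) = (7032, -119231.3, -465767).
So ∂z/∂x = −n_x/n_z = 0.01510 and ∂z/∂y = −n_y/n_z = −0.25599.
Unit vector along 010° is (sin 10°, cos 10°) = (0.1736, 0.9848).
Slope in that direction = a·(0.1736) + b·(0.9848) = −0.24948.
Apparent dip = arctan|0.24948| = 14.01° (true dip is 14.4°, so apparent ≤ true as expected).

14.01°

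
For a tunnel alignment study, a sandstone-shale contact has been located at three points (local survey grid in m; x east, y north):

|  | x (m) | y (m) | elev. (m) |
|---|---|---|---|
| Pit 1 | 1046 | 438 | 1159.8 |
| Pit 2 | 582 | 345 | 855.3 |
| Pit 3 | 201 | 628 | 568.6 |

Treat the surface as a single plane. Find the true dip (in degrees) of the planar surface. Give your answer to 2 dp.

34.39°

Let the plane be z = a·x + b·y + c.
Pit 2−Pit 1: −464a − 93b = −304.5;  Pit 3−Pit 1: −845a + 190b = −591.2.
Solving gives a = 0.67670, b = −0.10204.
Gradient magnitude |∇z| = √(a² + b²) = √(0.45792 + 0.01041) = 0.68435.
True dip = arctan(0.68435) = 34.39°, dipping toward W (azimuth ≈ 279°).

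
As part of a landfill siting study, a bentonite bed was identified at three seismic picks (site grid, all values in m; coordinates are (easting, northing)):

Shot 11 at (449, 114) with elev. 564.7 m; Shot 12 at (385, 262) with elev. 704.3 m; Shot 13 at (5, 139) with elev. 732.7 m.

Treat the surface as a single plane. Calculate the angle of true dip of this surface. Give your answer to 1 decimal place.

40.9°

Let the plane be z = a·E + b·N + c.
Shot 12−Shot 11: −64a + 148b = 139.6;  Shot 13−Shot 11: −444a + 25b = 168.
Solving gives a = −0.33339, b = 0.79908.
Gradient magnitude |∇z| = √(a² + b²) = √(0.11115 + 0.63852) = 0.86583.
True dip = arctan(0.86583) = 40.9°, dipping toward SSE (azimuth ≈ 157°).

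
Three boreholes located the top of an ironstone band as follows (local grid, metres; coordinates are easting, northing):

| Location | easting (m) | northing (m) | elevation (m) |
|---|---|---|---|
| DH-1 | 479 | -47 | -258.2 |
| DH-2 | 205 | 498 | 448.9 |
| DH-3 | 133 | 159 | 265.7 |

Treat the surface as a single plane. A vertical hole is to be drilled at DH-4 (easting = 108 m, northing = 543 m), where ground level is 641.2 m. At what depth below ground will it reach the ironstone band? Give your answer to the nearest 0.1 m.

55.2 m

Let the plane be z = a·easting + b·northing + c.
DH-2−DH-1: −274a + 545b = 707.1;  DH-3−DH-1: −346a + 206b = 523.9.
Solving gives a = −1.05856, b = 0.76524.
Then c = -258.2 − a·479 − b·-47 = 284.82.
At (108, 543): z_contact = −114.32 + 415.52 + 284.82 = 586.02 m.
Depth below ground = 641.2 − 586.02 = 55.2 m.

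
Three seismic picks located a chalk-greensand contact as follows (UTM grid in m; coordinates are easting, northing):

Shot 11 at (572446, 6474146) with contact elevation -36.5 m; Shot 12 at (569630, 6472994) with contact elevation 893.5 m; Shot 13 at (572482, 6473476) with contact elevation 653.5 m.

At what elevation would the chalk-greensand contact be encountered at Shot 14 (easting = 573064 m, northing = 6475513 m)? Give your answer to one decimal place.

Two edge vectors: Shot 11→Shot 12 = (-2816, -1152, 930), Shot 11→Shot 13 = (36, -670, 690).
Normal n = (Shot 11→Shot 12) × (Shot 11→Shot 13) = (-171780, 1976520, 1928192).
So ∂z/∂easting = −n_x/n_z = 0.089088638 and ∂z/∂northing = −n_y/n_z = −1.025063894.
Intercept c from Shot 11: -36.5 − 50998.43 + 6636413.31 = 6585378.37.
At (573064, 6475513): z = 51053.5 − 6637814.6 + 6585378.37 = -1382.7 m.

-1382.7 m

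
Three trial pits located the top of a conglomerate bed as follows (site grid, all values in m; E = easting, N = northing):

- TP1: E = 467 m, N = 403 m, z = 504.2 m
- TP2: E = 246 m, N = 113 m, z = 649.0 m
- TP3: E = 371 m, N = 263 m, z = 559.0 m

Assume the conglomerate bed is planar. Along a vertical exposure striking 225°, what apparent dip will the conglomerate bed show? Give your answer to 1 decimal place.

Let the plane be z = a·E + b·N + c.
TP2−TP1: −221a − 290b = 144.8;  TP3−TP1: −96a − 140b = 54.8.
Solving gives a = −1.41290, b = 0.57742.
Unit vector along 225° is (sin 225°, cos 225°) = (-0.7071, -0.7071).
Slope in that direction = a·(-0.7071) + b·(-0.7071) = 0.59078.
Apparent dip = arctan|0.59078| = 30.6° (true dip is 56.8°, so apparent ≤ true as expected).

30.6°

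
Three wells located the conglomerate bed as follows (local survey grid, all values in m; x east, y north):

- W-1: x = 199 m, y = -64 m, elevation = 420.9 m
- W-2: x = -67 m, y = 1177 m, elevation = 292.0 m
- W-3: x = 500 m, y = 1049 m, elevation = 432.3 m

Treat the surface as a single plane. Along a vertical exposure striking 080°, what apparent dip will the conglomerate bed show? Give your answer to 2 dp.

12.55°

Let the plane be z = a·x + b·y + c.
W-2−W-1: −266a + 1241b = −128.9;  W-3−W-1: 301a + 1113b = 11.4.
Solving gives a = 0.23538, b = −0.05341.
Unit vector along 080° is (sin 80°, cos 80°) = (0.9848, 0.1736).
Slope in that direction = a·(0.9848) + b·(0.1736) = 0.22253.
Apparent dip = arctan|0.22253| = 12.55° (true dip is 13.6°, so apparent ≤ true as expected).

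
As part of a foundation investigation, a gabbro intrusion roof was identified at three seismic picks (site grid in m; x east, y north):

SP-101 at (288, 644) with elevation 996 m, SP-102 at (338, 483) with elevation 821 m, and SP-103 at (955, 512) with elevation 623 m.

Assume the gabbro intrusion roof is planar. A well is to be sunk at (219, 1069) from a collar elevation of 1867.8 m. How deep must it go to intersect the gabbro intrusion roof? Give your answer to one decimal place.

Let the plane be z = a·x + b·y + c.
SP-102−SP-101: 50a − 161b = −175;  SP-103−SP-101: 667a − 132b = −373.
Solving gives a = −0.366645, b = 0.973092.
Then c = 996 − a·288 − b·644 = 474.92.
At (219, 1069): z_contact = −80.30 + 1040.24 + 474.92 = 1434.86 m.
Depth below ground = 1867.8 − 1434.86 = 432.9 m.

432.9 m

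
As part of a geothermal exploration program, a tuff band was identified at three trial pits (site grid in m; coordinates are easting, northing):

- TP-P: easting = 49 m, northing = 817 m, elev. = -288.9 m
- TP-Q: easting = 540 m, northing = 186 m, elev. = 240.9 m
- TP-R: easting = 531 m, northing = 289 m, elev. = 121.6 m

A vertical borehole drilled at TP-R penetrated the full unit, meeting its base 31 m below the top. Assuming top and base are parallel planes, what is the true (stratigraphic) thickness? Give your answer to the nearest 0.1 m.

Two edge vectors: TP-P→TP-Q = (491, -631, 529.8), TP-P→TP-R = (482, -528, 410.5).
Normal n = (TP-P→TP-Q) × (TP-P→TP-R) = (20708.9, 53808.1, 44894).
So ∂z/∂easting = −n_x/n_z = −0.46128 and ∂z/∂northing = −n_y/n_z = −1.19856.
|∇z| = √(a²+b²) = 1.28426, so dip δ = arctan(1.28426) = 52.09°.
True thickness = vertical thickness × cos δ = 31 × cos 52.09° = 19.0 m.

19.0 m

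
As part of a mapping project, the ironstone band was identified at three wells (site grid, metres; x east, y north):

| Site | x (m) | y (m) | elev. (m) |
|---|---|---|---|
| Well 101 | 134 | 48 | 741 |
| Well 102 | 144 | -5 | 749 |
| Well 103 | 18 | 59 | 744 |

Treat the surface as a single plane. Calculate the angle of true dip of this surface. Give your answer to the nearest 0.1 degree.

Let the plane be z = a·x + b·y + c.
Well 102−Well 101: 10a − 53b = 8;  Well 103−Well 101: −116a + 11b = 3.
Solving gives a = −0.04091, b = −0.15866.
Gradient magnitude |∇z| = √(a² + b²) = √(0.00167 + 0.02517) = 0.16385.
True dip = arctan(0.16385) = 9.3°, dipping toward NNE (azimuth ≈ 014°).

9.3°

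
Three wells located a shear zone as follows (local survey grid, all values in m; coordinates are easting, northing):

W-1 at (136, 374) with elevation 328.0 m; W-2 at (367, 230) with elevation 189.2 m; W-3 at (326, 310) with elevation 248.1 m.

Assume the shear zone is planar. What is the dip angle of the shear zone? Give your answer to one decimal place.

Two edge vectors: W-1→W-2 = (231, -144, -138.8), W-1→W-3 = (190, -64, -79.9).
Normal n = (W-1→W-2) × (W-1→W-3) = (2622.4, -7915.1, 12576).
So ∂z/∂easting = −n_x/n_z = −0.20852 and ∂z/∂northing = −n_y/n_z = 0.62938.
Gradient magnitude |∇z| = √(a² + b²) = √(0.04348 + 0.39612) = 0.66303.
True dip = arctan(0.66303) = 33.5°, dipping toward SSE (azimuth ≈ 162°).

33.5°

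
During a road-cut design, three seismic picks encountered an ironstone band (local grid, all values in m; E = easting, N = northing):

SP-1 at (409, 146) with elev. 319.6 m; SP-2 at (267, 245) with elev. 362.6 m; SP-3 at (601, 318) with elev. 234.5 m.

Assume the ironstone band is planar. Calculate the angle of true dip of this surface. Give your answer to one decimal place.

Let the plane be z = a·E + b·N + c.
SP-2−SP-1: −142a + 99b = 43;  SP-3−SP-1: 192a + 172b = −85.1.
Solving gives a = −0.36427, b = −0.08814.
Gradient magnitude |∇z| = √(a² + b²) = √(0.13269 + 0.00777) = 0.37478.
True dip = arctan(0.37478) = 20.5°, dipping toward ENE (azimuth ≈ 076°).

20.5°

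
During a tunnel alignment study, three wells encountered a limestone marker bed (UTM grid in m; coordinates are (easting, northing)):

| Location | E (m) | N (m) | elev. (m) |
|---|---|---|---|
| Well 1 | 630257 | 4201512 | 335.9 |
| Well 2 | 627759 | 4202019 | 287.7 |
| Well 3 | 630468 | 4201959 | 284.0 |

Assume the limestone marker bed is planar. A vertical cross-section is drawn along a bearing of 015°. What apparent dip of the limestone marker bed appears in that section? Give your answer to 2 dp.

Let the plane be z = a·E + b·N + c.
Well 2−Well 1: −2498a + 507b = −48.2;  Well 3−Well 1: 211a + 447b = −51.9.
Solving gives a = −0.00390, b = −0.11427.
Unit vector along 015° is (sin 15°, cos 15°) = (0.2588, 0.9659).
Slope in that direction = a·(0.2588) + b·(0.9659) = −0.11138.
Apparent dip = arctan|0.11138| = 6.36° (true dip is 6.5°, so apparent ≤ true as expected).

6.36°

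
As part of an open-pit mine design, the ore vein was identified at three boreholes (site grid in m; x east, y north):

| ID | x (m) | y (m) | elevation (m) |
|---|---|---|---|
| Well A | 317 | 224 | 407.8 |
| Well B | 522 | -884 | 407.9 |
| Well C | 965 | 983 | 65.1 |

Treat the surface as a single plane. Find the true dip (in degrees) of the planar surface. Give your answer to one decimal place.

Let the plane be z = a·x + b·y + c.
Well B−Well A: 205a − 1108b = 0.1;  Well C−Well A: 648a + 759b = −342.7.
Solving gives a = −0.43458, b = −0.08049.
Gradient magnitude |∇z| = √(a² + b²) = √(0.18886 + 0.00648) = 0.44197.
True dip = arctan(0.44197) = 23.8°, dipping toward E (azimuth ≈ 080°).

23.8°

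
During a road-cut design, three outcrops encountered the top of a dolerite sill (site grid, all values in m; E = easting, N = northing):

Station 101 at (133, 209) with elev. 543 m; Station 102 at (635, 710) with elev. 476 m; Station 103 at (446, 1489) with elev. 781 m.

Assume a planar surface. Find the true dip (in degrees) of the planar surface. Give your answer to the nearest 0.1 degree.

27.1°

Let the plane be z = a·E + b·N + c.
Station 102−Station 101: 502a + 501b = −67;  Station 103−Station 101: 313a + 1280b = 238.
Solving gives a = −0.42203, b = 0.28914.
Gradient magnitude |∇z| = √(a² + b²) = √(0.17811 + 0.08360) = 0.51157.
True dip = arctan(0.51157) = 27.1°, dipping toward SE (azimuth ≈ 124°).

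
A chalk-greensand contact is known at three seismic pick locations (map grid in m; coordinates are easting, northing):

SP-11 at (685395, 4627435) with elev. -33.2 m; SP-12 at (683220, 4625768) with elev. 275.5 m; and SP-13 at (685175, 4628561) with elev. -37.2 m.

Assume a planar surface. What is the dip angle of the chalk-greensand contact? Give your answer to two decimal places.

7.07°

Let the plane be z = a·easting + b·northing + c.
SP-12−SP-11: −2175a − 1667b = 308.7;  SP-13−SP-11: −220a + 1126b = −4.
Solving gives a = −0.12108, b = −0.02721.
Gradient magnitude |∇z| = √(a² + b²) = √(0.01466 + 0.00074) = 0.12410.
True dip = arctan(0.12410) = 7.07°, dipping toward ENE (azimuth ≈ 077°).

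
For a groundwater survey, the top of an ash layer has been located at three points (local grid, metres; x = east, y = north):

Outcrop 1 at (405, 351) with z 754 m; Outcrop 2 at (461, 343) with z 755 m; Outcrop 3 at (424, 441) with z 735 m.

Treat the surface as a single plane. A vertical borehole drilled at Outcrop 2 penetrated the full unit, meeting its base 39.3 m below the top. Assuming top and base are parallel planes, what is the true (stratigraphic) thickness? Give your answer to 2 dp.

38.47 m

Two edge vectors: Outcrop 1→Outcrop 2 = (56, -8, 1), Outcrop 1→Outcrop 3 = (19, 90, -19).
Normal n = (Outcrop 1→Outcrop 2) × (Outcrop 1→Outcrop 3) = (62, 1083, 5192).
So ∂z/∂x = −n_x/n_z = −0.01194 and ∂z/∂y = −n_y/n_z = −0.20859.
|∇z| = √(a²+b²) = 0.20893, so dip δ = arctan(0.20893) = 11.80°.
True thickness = vertical thickness × cos δ = 39.3 × cos 11.80° = 38.47 m.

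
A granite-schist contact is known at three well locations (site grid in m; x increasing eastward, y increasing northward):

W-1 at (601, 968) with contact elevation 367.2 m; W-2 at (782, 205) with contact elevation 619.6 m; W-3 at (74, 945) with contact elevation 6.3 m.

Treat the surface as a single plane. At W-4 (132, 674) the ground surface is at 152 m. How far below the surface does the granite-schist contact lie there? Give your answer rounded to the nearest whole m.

Two edge vectors: W-1→W-2 = (181, -763, 252.4), W-1→W-3 = (-527, -23, -360.9).
Normal n = (W-1→W-2) × (W-1→W-3) = (281171.9, -67691.9, -406264).
So ∂z/∂x = −n_x/n_z = 0.69209 and ∂z/∂y = −n_y/n_z = −0.16662.
Intercept c from W-1: 367.2 − 415.95 + 161.29 = 112.54.
At (132, 674): z_contact = 91.4 − 112.3 + 112.54 = 91.6 m.
Depth below ground = 152 − 91.6 = 60 m.

60 m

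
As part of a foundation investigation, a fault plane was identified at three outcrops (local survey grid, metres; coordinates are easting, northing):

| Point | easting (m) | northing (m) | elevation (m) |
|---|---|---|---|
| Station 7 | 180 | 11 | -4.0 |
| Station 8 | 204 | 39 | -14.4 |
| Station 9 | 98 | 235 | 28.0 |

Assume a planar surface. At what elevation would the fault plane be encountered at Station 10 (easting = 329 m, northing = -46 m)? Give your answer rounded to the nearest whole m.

Let the plane be z = a·easting + b·northing + c.
Station 8−Station 7: 24a + 28b = −10.4;  Station 9−Station 7: −82a + 224b = 32.
Solving gives a = −0.42044, b = −0.01105.
Then c = -4 − a·180 − b·11 = 71.80.
At (329, -46): z = −138.3 + 0.5 + 71.80 = -66.0 m.

-66 m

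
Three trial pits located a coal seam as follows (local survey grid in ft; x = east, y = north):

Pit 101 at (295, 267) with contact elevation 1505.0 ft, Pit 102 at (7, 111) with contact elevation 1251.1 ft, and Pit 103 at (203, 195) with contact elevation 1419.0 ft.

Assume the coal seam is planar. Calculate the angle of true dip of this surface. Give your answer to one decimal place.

38.4°

Two edge vectors: Pit 101→Pit 102 = (-288, -156, -253.9), Pit 101→Pit 103 = (-92, -72, -86).
Normal n = (Pit 101→Pit 102) × (Pit 101→Pit 103) = (-4864.8, -1409.2, 6384).
So ∂z/∂x = −n_x/n_z = 0.76203 and ∂z/∂y = −n_y/n_z = 0.22074.
Gradient magnitude |∇z| = √(a² + b²) = √(0.58069 + 0.04873) = 0.79336.
True dip = arctan(0.79336) = 38.4°, dipping toward WSW (azimuth ≈ 254°).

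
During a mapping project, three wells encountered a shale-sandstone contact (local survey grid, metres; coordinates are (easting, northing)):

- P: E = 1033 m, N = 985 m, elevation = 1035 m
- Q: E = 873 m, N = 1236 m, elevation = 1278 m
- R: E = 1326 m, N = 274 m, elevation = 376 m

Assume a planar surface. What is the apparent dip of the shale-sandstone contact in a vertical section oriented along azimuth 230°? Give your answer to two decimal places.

Two edge vectors: P→Q = (-160, 251, 243), P→R = (293, -711, -659).
Normal n = (P→Q) × (P→R) = (7364, -34241, 40217).
So ∂z/∂E = −n_x/n_z = −0.18311 and ∂z/∂N = −n_y/n_z = 0.85141.
Unit vector along 230° is (sin 230°, cos 230°) = (-0.7660, -0.6428).
Slope in that direction = a·(-0.7660) + b·(-0.6428) = −0.40701.
Apparent dip = arctan|0.40701| = 22.15° (true dip is 41.1°, so apparent ≤ true as expected).

22.15°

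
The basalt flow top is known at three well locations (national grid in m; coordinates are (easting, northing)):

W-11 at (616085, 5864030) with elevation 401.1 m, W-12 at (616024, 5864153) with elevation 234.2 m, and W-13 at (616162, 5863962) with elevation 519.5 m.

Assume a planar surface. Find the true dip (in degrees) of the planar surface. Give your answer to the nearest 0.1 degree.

Let the plane be z = a·E + b·N + c.
W-12−W-11: −61a + 123b = −166.9;  W-13−W-11: 77a − 68b = 118.4.
Solving gives a = 0.60379, b = −1.05747.
Gradient magnitude |∇z| = √(a² + b²) = √(0.36457 + 1.11824) = 1.21771.
True dip = arctan(1.21771) = 50.6°, dipping toward NNW (azimuth ≈ 330°).

50.6°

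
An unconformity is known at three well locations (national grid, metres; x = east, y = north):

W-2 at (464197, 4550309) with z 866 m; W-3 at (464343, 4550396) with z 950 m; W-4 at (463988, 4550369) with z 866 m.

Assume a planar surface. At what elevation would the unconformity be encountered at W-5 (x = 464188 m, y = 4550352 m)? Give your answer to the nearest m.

Let the plane be z = a·x + b·y + c.
W-3−W-2: 146a + 87b = 84;  W-4−W-2: −209a + 60b = 0.
Solving gives a = 0.18706157, b = 0.65159782.
Then c = 866 − a·464197 − b·4550309 = −3050938.84.
At (464188, 4550352): z = 86831.7 + 2964999.4 − 3050938.84 = 892.3 m.

892 m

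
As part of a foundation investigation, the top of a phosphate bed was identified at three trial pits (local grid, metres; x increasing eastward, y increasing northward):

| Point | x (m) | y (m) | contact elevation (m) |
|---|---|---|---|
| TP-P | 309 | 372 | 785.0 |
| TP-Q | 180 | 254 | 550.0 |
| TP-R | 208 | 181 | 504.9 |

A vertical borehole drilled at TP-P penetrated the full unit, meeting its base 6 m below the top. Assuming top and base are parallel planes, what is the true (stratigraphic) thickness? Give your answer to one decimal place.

3.6 m

Let the plane be z = a·x + b·y + c.
TP-Q−TP-P: −129a − 118b = −235;  TP-R−TP-P: −101a − 191b = −280.1.
Solving gives a = 0.93021, b = 0.97460.
|∇z| = √(a²+b²) = 1.34727, so dip δ = arctan(1.34727) = 53.42°.
True thickness = vertical thickness × cos δ = 6 × cos 53.42° = 3.6 m.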